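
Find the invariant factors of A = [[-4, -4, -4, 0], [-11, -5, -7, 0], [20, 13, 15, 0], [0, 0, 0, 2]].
The Jordan structure of A has elementary divisors (x - 2)^3, (x - 2). Arranging the block sizes at each eigenvalue in decreasing order and taking row products gives the invariant factors.

Invariant factors (smallest first, each dividing the next): x - 2, (x - 2)^3.

Check: the last factor (x - 2)^3 is the minimal polynomial, and the product (x - 2)^4 is the characteristic polynomial.

x - 2, (x - 2)^3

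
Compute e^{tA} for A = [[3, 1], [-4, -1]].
A has Jordan form J = [[1, 1], [0, 1]] with A = PJP^{-1}, so e^{tA} = P e^{tJ} P^{-1}.

For a Jordan block J_k(λ), e^{tJ_k(λ)} = e^{λt} · (I + tN + t^2 N^2/2! + ... + t^{k-1} N^{k-1}/(k-1)!) where N is the nilpotent superdiagonal part.

Assembling the blocks and conjugating back gives the entries of e^{tA} as shown above.

e^{tA} = [[(2*t + 1)*e^{t}, t*e^{t}], [-4*t*e^{t}, (1 - 2*t)*e^{t}]]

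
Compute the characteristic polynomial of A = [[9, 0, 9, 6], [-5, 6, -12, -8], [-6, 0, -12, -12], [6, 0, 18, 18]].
xI - A = [[x - 9, 0, -9, -6], [5, x - 6, 12, 8], [6, 0, x + 12, 12], [-6, 0, -18, x - 18]].

Expanding det(xI - A) along the first row:
det(xI - A) = + (x - 9)·det([[x - 6, 12, 8], [0, x + 12, 12], [0, -18, x - 18]]) - (0)·det([[5, 12, 8], [6, x + 12, 12], [-6, -18, x - 18]]) + (-9)·det([[5, x - 6, 8], [6, 0, 12], [-6, 0, x - 18]]) - (-6)·det([[5, x - 6, 12], [6, 0, x + 12], [-6, 0, -18]]).

Evaluating gives χ_A(x) = x^4 - 21x^3 + 162x^2 - 540x + 648 = (x - 6)^3(x - 3).

χ_A(x) = (x - 6)^3(x - 3)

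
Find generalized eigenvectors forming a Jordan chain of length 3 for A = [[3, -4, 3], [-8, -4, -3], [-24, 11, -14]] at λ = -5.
v_1 = [[-2, 0, 5]]^T, v_2 = [[-1, 1, 3]]^T, v_3 = [[-3, 0, 8]]^T

We seek v_1 ∈ ker((A + 5I)^3) \ ker((A + 5I)^2), then set v_{i+1} = (A + 5I) v_i.

One such chain is v_1 = [[-2, 0, 5]]^T, v_2 = [[-1, 1, 3]]^T, v_3 = [[-3, 0, 8]]^T. Check: (A + 5I) v_3 = [[0, 0, 0]]^T = 0.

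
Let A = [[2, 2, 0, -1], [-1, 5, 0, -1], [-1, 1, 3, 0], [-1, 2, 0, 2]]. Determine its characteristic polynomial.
xI - A = [[x - 2, -2, 0, 1], [1, x - 5, 0, 1], [1, -1, x - 3, 0], [1, -2, 0, x - 2]].

Expanding det(xI - A) along the first row:
det(xI - A) = + (x - 2)·det([[x - 5, 0, 1], [-1, x - 3, 0], [-2, 0, x - 2]]) - (-2)·det([[1, 0, 1], [1, x - 3, 0], [1, 0, x - 2]]) + (0)·det([[1, x - 5, 1], [1, -1, 0], [1, -2, x - 2]]) - (1)·det([[1, x - 5, 0], [1, -1, x - 3], [1, -2, 0]]).

Evaluating gives χ_A(x) = x^4 - 12x^3 + 54x^2 - 108x + 81 = (x - 3)^4.

χ_A(x) = (x - 3)^4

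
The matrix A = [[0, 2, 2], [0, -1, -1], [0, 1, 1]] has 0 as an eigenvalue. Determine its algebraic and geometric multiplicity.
algebraic multiplicity 3, geometric multiplicity 2

The characteristic polynomial is x^3, so the factor x appears with exponent 3: the algebraic multiplicity is 3.

rank(A) = 1, so the eigenspace has dimension 3 - 1 = 2: the geometric multiplicity is 2.

Since 2 < 3, A is not diagonalizable.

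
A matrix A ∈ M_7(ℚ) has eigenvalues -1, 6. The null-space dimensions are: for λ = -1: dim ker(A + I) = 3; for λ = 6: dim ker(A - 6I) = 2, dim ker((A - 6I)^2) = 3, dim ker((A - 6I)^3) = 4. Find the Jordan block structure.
Jordan blocks: (-1, 1), (-1, 1), (-1, 1), (6, 3), (6, 1)

λ = -1: successive nullity increments [3] count blocks of size ≥ k; block sizes are [1, 1, 1].
λ = 6: successive nullity increments [2, 1, 1] count blocks of size ≥ k; block sizes are [3, 1].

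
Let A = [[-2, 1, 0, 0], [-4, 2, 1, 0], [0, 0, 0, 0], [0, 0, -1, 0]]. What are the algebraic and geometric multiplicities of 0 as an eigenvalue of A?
algebraic multiplicity 4, geometric multiplicity 2

The characteristic polynomial is x^4, so the factor x appears with exponent 4: the algebraic multiplicity is 4.

rank(A) = 2, so the eigenspace has dimension 4 - 2 = 2: the geometric multiplicity is 2.

Since 2 < 4, A is not diagonalizable.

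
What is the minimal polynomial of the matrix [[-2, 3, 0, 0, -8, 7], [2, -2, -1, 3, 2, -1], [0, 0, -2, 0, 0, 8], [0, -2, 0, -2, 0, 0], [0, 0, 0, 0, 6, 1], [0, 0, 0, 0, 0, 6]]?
m_A(x) = (x - 6)^2(x + 2)^3

The characteristic polynomial factors as (x - 6)^2(x + 2)^4. The minimal polynomial is ∏(x - λ)^{k_λ} where k_λ is the size of the largest Jordan block at λ.

For λ = -2: rank(A + 2I) = 4, and the largest Jordan block has size 3 (the smallest k with rank((A + 2I)^k) = rank((A + 2I)^(k+1))).
For λ = 6: rank(A - 6I) = 5, and the largest Jordan block has size 2 (the smallest k with rank((A - 6I)^k) = rank((A - 6I)^(k+1))).

So m_A(x) = (x - 6)^2(x + 2)^3.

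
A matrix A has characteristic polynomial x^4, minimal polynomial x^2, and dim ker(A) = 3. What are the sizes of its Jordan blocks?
Jordan blocks: (0, 2), (0, 1), (0, 1)

λ = 0: algebraic multiplicity 4 (exponent in χ_A), largest block size 2 (exponent in m_A), 3 blocks (geometric multiplicity). These force block sizes [2, 1, 1].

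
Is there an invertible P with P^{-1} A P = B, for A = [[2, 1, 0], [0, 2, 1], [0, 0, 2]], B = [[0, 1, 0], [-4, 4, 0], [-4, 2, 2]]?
No.

Both have characteristic polynomial (x - 2)^3, but the minimal polynomial of A is (x - 2)^3 while the minimal polynomial of B is (x - 2)^2. The minimal polynomial is a similarity invariant, so A and B are not similar.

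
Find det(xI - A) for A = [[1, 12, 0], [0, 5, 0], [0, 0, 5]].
χ_A(x) = (x - 5)^2(x - 1)

xI - A = [[x - 1, -12, 0], [0, x - 5, 0], [0, 0, x - 5]].

Expanding det(xI - A) along the first row:
det(xI - A) = + (x - 1)·det([[x - 5, 0], [0, x - 5]]) - (-12)·det([[0, 0], [0, x - 5]]) + (0)·det([[0, x - 5], [0, 0]]).

Evaluating gives χ_A(x) = x^3 - 11x^2 + 35x - 25 = (x - 5)^2(x - 1).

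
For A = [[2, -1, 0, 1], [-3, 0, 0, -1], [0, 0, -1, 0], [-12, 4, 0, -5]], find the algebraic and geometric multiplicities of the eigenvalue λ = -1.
algebraic multiplicity 4, geometric multiplicity 3

The characteristic polynomial is (x + 1)^4, so the factor x + 1 appears with exponent 4: the algebraic multiplicity is 4.

rank(A + I) = 1, so the eigenspace has dimension 4 - 1 = 3: the geometric multiplicity is 3.

Since 3 < 4, A is not diagonalizable.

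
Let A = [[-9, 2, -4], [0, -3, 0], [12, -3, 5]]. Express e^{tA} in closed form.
A has Jordan form J = [[-3, 1, 0], [0, -3, 0], [0, 0, -1]] with A = PJP^{-1}, so e^{tA} = P e^{tJ} P^{-1}.

For a Jordan block J_k(λ), e^{tJ_k(λ)} = e^{λt} · (I + tN + t^2 N^2/2! + ... + t^{k-1} N^{k-1}/(k-1)!) where N is the nilpotent superdiagonal part.

Assembling the blocks and conjugating back gives the entries of e^{tA} as shown above.

e^{tA} = [[-3*e^{-t} + 4*e^{-3*t}, 2*t*e^{-3*t}, -2*e^{-t} + 2*e^{-3*t}], [0, e^{-3*t}, 0], [6*e^{-t} - 6*e^{-3*t}, -3*t*e^{-3*t}, 4*e^{-t} - 3*e^{-3*t}]]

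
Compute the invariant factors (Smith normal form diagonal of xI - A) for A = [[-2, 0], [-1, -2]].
(x + 2)^2

The Jordan structure of A has elementary divisors (x + 2)^2. Arranging the block sizes at each eigenvalue in decreasing order and taking row products gives the invariant factors.

Invariant factors (smallest first, each dividing the next): (x + 2)^2.

Check: the last factor (x + 2)^2 is the minimal polynomial, and the product (x + 2)^2 is the characteristic polynomial.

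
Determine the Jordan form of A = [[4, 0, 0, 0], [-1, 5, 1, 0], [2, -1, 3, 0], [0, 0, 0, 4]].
The characteristic polynomial is det(xI - A) = (x - 4)^4, so the eigenvalues are 4 (algebraic multiplicity 4).

For λ = 4: rank(A - 4I) = 2, rank((A - 4I)^2) = 1, rank((A - 4I)^3) = 0. The eigenspace has dimension 4 - 2 = 2, so there are 2 Jordan blocks; the rank sequence gives block sizes [3, 1].

Assembling the blocks gives the Jordan form J above.

J = [[4, 1, 0, 0], [0, 4, 1, 0], [0, 0, 4, 0], [0, 0, 0, 4]]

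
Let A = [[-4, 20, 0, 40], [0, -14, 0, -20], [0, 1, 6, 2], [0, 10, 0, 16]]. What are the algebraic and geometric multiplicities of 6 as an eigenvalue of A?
The characteristic polynomial is (x - 6)^2(x + 4)^2, so the factor x - 6 appears with exponent 2: the algebraic multiplicity is 2.

rank(A - 6I) = 3, so the eigenspace has dimension 4 - 3 = 1: the geometric multiplicity is 1.

Since 1 < 2, A is not diagonalizable.

algebraic multiplicity 2, geometric multiplicity 1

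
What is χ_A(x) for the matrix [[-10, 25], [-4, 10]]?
χ_A(x) = x^2

xI - A = [[x + 10, -25], [4, x - 10]].

Expanding det(xI - A) along the first row:
det(xI - A) = + (x + 10)·det([[x - 10]]) - (-25)·det([[4]]).

Evaluating gives χ_A(x) = x^2.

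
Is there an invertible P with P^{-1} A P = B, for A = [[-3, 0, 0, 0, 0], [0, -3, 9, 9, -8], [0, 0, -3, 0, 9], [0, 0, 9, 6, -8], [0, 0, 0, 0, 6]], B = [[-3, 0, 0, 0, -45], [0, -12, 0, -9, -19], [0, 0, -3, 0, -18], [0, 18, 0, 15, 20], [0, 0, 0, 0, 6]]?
Two matrices over a field are similar if and only if they have the same invariant factors.

Both A and B have characteristic polynomial (x - 6)^2(x + 3)^3 and minimal polynomial (x - 6)^2(x + 3). Computing further, both have invariant factors x + 3, x + 3, (x - 6)^2(x + 3). Hence A and B are similar.

Yes.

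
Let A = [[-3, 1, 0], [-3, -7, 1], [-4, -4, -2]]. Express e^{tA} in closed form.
A has Jordan form J = [[-4, 1, 0], [0, -4, 1], [0, 0, -4]] with A = PJP^{-1}, so e^{tA} = P e^{tJ} P^{-1}.

For a Jordan block J_k(λ), e^{tJ_k(λ)} = e^{λt} · (I + tN + t^2 N^2/2! + ... + t^{k-1} N^{k-1}/(k-1)!) where N is the nilpotent superdiagonal part.

Assembling the blocks and conjugating back gives the entries of e^{tA} as shown above.

e^{tA} = [[(-t^2 + t + 1)*e^{-4*t}, t*(1 - t)*e^{-4*t}, t^2*e^{-4*t}/2], [t*(t - 3)*e^{-4*t}, (t^2 - 3*t + 1)*e^{-4*t}, t*(2 - t)*e^{-4*t}/2], [-4*t*e^{-4*t}, -4*t*e^{-4*t}, (2*t + 1)*e^{-4*t}]]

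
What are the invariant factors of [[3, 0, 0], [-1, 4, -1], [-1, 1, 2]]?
The Jordan structure of A has elementary divisors (x - 3)^2, (x - 3). Arranging the block sizes at each eigenvalue in decreasing order and taking row products gives the invariant factors.

Invariant factors (smallest first, each dividing the next): x - 3, (x - 3)^2.

Check: the last factor (x - 3)^2 is the minimal polynomial, and the product (x - 3)^3 is the characteristic polynomial.

x - 3, (x - 3)^2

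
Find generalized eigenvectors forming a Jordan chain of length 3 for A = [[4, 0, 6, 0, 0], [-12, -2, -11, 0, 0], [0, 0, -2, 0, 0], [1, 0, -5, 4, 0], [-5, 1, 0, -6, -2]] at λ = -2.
We seek v_1 ∈ ker((A + 2I)^3) \ ker((A + 2I)^2), then set v_{i+1} = (A + 2I) v_i.

One such chain is v_1 = [[-1, 2, 1, 1, -1]]^T, v_2 = [[0, 1, 0, 0, 1]]^T, v_3 = [[0, 0, 0, 0, 1]]^T. Check: (A + 2I) v_3 = [[0, 0, 0, 0, 0]]^T = 0.

v_1 = [[-1, 2, 1, 1, -1]]^T, v_2 = [[0, 1, 0, 0, 1]]^T, v_3 = [[0, 0, 0, 0, 1]]^T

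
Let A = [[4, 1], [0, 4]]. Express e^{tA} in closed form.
e^{tA} = [[e^{4*t}, t*e^{4*t}], [0, e^{4*t}]]

A has Jordan form J = [[4, 1], [0, 4]] with A = PJP^{-1}, so e^{tA} = P e^{tJ} P^{-1}.

For a Jordan block J_k(λ), e^{tJ_k(λ)} = e^{λt} · (I + tN + t^2 N^2/2! + ... + t^{k-1} N^{k-1}/(k-1)!) where N is the nilpotent superdiagonal part.

Assembling the blocks and conjugating back gives the entries of e^{tA} as shown above.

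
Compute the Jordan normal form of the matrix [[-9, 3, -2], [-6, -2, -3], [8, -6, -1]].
The characteristic polynomial is det(xI - A) = (x + 2)(x + 5)^2, so the eigenvalues are -5 (algebraic multiplicity 2), -2 (algebraic multiplicity 1).

For λ = -5: rank(A + 5I) = 2, rank((A + 5I)^2) = 1. The eigenspace has dimension 3 - 2 = 1, so there is 1 Jordan block; the rank sequence gives block sizes [2].

For λ = -2: algebraic multiplicity 1 gives one 1×1 block.

Assembling the blocks gives the Jordan form J above.

J = [[-5, 1, 0], [0, -5, 0], [0, 0, -2]]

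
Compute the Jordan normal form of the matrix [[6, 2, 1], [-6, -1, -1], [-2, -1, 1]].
J = [[2, 1, 0], [0, 2, 1], [0, 0, 2]]

The characteristic polynomial is det(xI - A) = (x - 2)^3, so the eigenvalues are 2 (algebraic multiplicity 3).

For λ = 2: rank(A - 2I) = 2, rank((A - 2I)^2) = 1, rank((A - 2I)^3) = 0. The eigenspace has dimension 3 - 2 = 1, so there is 1 Jordan block; the rank sequence gives block sizes [3].

Assembling the blocks gives the Jordan form J above.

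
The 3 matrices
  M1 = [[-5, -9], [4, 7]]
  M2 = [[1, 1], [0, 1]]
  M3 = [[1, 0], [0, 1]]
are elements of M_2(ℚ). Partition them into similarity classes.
Characteristic polynomials: χ_{M1} = (x - 1)^2, χ_{M2} = (x - 1)^2, χ_{M3} = (x - 1)^2.

{M1, M2}: invariant factors (x - 1)^2.

{M3}: invariant factors x - 1, x - 1.

Matrices are similar if and only if their invariant-factor lists agree; the partition into similarity classes is {M1, M2}, {M3}.

2 classes: {M1, M2}, {M3}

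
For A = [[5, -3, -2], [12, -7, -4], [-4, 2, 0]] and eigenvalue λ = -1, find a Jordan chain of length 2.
v_1 = [[4, 9, -2]]^T, v_2 = [[1, 2, 0]]^T

We seek v_1 ∈ ker((A + I)^2) \ ker(A + I), then set v_{i+1} = (A + I) v_i.

One such chain is v_1 = [[4, 9, -2]]^T, v_2 = [[1, 2, 0]]^T. Check: (A + I) v_2 = [[0, 0, 0]]^T = 0.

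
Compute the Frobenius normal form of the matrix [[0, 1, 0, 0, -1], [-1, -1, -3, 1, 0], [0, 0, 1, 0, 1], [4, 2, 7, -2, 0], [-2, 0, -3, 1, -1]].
R = [[0, 1, 0, 0, 0], [1, -1, 0, 0, 0], [0, 0, 0, 0, 1], [0, 0, 1, 0, 0], [0, 0, 0, 1, -2]]

The invariant factors of A (the non-unit diagonal entries of the Smith normal form of xI - A over ℚ[x]) are x^2 + x - 1, (x + 1)(x^2 + x - 1), each dividing the next. The characteristic polynomial is their product, (x + 1)(x^2 + x - 1)^2.

The rational canonical form is the block-diagonal matrix of companion matrices C(f_i):
R = [[0, 1, 0, 0, 0], [1, -1, 0, 0, 0], [0, 0, 0, 0, 1], [0, 0, 1, 0, 0], [0, 0, 0, 1, -2]].

Note the characteristic polynomial does not split into linear factors over ℚ, so A has no Jordan form over ℚ; the rational canonical form exists over any field.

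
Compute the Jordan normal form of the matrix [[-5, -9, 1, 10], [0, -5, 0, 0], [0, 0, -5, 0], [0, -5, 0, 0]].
The characteristic polynomial is det(xI - A) = x(x + 5)^3, so the eigenvalues are -5 (algebraic multiplicity 3), 0 (algebraic multiplicity 1).

For λ = -5: rank(A + 5I) = 2, rank((A + 5I)^2) = 1. The eigenspace has dimension 4 - 2 = 2, so there are 2 Jordan blocks; the rank sequence gives block sizes [2, 1].

For λ = 0: algebraic multiplicity 1 gives one 1×1 block.

Assembling the blocks gives the Jordan form J above.

J = [[-5, 1, 0, 0], [0, -5, 0, 0], [0, 0, -5, 0], [0, 0, 0, 0]]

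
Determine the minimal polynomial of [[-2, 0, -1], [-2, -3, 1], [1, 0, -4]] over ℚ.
The characteristic polynomial factors as (x + 3)^3. The minimal polynomial is ∏(x - λ)^{k_λ} where k_λ is the size of the largest Jordan block at λ.

For λ = -3: rank(A + 3I) = 2, and the largest Jordan block has size 3 (the smallest k with rank((A + 3I)^k) = rank((A + 3I)^(k+1))).

So m_A(x) = (x + 3)^3.

m_A(x) = (x + 3)^3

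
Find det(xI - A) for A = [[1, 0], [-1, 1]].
χ_A(x) = (x - 1)^2

xI - A = [[x - 1, 0], [1, x - 1]].

Expanding det(xI - A) along the first row:
det(xI - A) = + (x - 1)·det([[x - 1]]) - (0)·det([[1]]).

Evaluating gives χ_A(x) = x^2 - 2x + 1 = (x - 1)^2.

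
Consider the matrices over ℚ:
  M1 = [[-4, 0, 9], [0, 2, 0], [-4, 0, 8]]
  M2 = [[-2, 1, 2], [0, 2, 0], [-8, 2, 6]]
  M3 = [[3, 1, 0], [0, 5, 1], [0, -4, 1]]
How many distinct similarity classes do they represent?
Characteristic polynomials: χ_{M1} = (x - 2)^3, χ_{M2} = (x - 2)^3, χ_{M3} = (x - 3)^3.

{M1, M2}: invariant factors x - 2, (x - 2)^2.

{M3}: invariant factors (x - 3)^3.

Matrices are similar if and only if their invariant-factor lists agree; the partition into similarity classes is {M1, M2}, {M3}.

2 classes: {M1, M2}, {M3}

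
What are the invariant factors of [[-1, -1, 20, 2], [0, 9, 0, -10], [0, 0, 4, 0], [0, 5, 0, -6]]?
x - 4, (x - 4)(x + 1)^2

The Jordan structure of A has elementary divisors (x + 1)^2, (x - 4), (x - 4). Arranging the block sizes at each eigenvalue in decreasing order and taking row products gives the invariant factors.

Invariant factors (smallest first, each dividing the next): x - 4, (x - 4)(x + 1)^2.

Check: the last factor (x - 4)(x + 1)^2 is the minimal polynomial, and the product (x - 4)^2(x + 1)^2 is the characteristic polynomial.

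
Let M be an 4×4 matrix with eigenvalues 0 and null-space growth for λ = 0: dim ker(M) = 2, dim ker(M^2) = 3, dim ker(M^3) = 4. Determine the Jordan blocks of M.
Jordan blocks: (0, 3), (0, 1)

λ = 0: successive nullity increments [2, 1, 1] count blocks of size ≥ k; block sizes are [3, 1].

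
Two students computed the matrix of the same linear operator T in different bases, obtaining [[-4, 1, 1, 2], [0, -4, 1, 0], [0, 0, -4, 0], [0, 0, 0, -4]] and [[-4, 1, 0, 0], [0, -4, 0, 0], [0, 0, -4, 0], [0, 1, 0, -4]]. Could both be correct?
No.

Both have characteristic polynomial (x + 4)^4, but the minimal polynomial of A is (x + 4)^3 while the minimal polynomial of B is (x + 4)^2. The minimal polynomial is a similarity invariant, so A and B are not similar.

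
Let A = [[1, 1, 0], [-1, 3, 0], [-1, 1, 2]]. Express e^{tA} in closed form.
A has Jordan form J = [[2, 1, 0], [0, 2, 0], [0, 0, 2]] with A = PJP^{-1}, so e^{tA} = P e^{tJ} P^{-1}.

For a Jordan block J_k(λ), e^{tJ_k(λ)} = e^{λt} · (I + tN + t^2 N^2/2! + ... + t^{k-1} N^{k-1}/(k-1)!) where N is the nilpotent superdiagonal part.

Assembling the blocks and conjugating back gives the entries of e^{tA} as shown above.

e^{tA} = [[(1 - t)*e^{2*t}, t*e^{2*t}, 0], [-t*e^{2*t}, (t + 1)*e^{2*t}, 0], [-t*e^{2*t}, t*e^{2*t}, e^{2*t}]]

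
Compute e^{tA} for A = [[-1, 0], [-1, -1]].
A has Jordan form J = [[-1, 1], [0, -1]] with A = PJP^{-1}, so e^{tA} = P e^{tJ} P^{-1}.

For a Jordan block J_k(λ), e^{tJ_k(λ)} = e^{λt} · (I + tN + t^2 N^2/2! + ... + t^{k-1} N^{k-1}/(k-1)!) where N is the nilpotent superdiagonal part.

Assembling the blocks and conjugating back gives the entries of e^{tA} as shown above.

e^{tA} = [[e^{-t}, 0], [-t*e^{-t}, e^{-t}]]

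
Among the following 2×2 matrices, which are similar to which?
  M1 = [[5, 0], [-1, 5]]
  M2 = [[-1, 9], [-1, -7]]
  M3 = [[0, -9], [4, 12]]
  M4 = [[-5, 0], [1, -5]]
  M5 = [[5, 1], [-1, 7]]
Characteristic polynomials: χ_{M1} = (x - 5)^2, χ_{M2} = (x + 4)^2, χ_{M3} = (x - 6)^2, χ_{M4} = (x + 5)^2, χ_{M5} = (x - 6)^2.

{M1}: invariant factors (x - 5)^2.

{M2}: invariant factors (x + 4)^2.

{M3, M5}: invariant factors (x - 6)^2.

{M4}: invariant factors (x + 5)^2.

Matrices are similar if and only if their invariant-factor lists agree; the partition into similarity classes is {M1}, {M2}, {M3, M5}, {M4}.

4 classes: {M1}, {M2}, {M3, M5}, {M4}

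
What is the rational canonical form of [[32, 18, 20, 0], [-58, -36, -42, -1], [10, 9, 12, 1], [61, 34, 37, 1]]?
R = [[0, 0, 0, 0], [1, 0, 0, 27], [0, 1, 0, -27], [0, 0, 1, 9]]

The invariant factors of A (the non-unit diagonal entries of the Smith normal form of xI - A over ℚ[x]) are x(x - 3)^3, each dividing the next. The characteristic polynomial is their product, x(x - 3)^3.

The rational canonical form is the block-diagonal matrix of companion matrices C(f_i):
R = [[0, 0, 0, 0], [1, 0, 0, 27], [0, 1, 0, -27], [0, 0, 1, 9]].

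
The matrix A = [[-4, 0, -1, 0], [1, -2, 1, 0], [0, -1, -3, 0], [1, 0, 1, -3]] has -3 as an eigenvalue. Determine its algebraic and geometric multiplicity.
The characteristic polynomial is (x + 3)^4, so the factor x + 3 appears with exponent 4: the algebraic multiplicity is 4.

rank(A + 3I) = 2, so the eigenspace has dimension 4 - 2 = 2: the geometric multiplicity is 2.

Since 2 < 4, A is not diagonalizable.

algebraic multiplicity 4, geometric multiplicity 2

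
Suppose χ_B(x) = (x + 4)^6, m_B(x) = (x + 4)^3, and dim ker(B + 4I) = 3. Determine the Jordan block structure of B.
λ = -4: algebraic multiplicity 6 (exponent in χ_B), largest block size 3 (exponent in m_B), 3 blocks (geometric multiplicity). These force block sizes [3, 2, 1].

Jordan blocks: (-4, 3), (-4, 2), (-4, 1)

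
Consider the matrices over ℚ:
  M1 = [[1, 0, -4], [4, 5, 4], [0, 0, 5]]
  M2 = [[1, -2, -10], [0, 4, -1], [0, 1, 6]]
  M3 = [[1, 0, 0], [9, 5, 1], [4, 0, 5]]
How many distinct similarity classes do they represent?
Characteristic polynomials: χ_{M1} = (x - 5)^2(x - 1), χ_{M2} = (x - 5)^2(x - 1), χ_{M3} = (x - 5)^2(x - 1).

{M1}: invariant factors x - 5, (x - 5)(x - 1).

{M2, M3}: invariant factors (x - 5)^2(x - 1).

Matrices are similar if and only if their invariant-factor lists agree; the partition into similarity classes is {M1}, {M2, M3}.

2 classes: {M1}, {M2, M3}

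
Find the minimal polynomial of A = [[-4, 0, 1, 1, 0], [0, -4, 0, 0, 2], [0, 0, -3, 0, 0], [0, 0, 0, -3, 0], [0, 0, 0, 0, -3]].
The characteristic polynomial factors as (x + 3)^3(x + 4)^2. The minimal polynomial is ∏(x - λ)^{k_λ} where k_λ is the size of the largest Jordan block at λ.

For λ = -4: rank(A + 4I) = 3, and the largest Jordan block has size 1 (the smallest k with rank((A + 4I)^k) = rank((A + 4I)^(k+1))).
For λ = -3: rank(A + 3I) = 2, and the largest Jordan block has size 1 (the smallest k with rank((A + 3I)^k) = rank((A + 3I)^(k+1))).

So m_A(x) = (x + 3)(x + 4).

m_A(x) = (x + 3)(x + 4)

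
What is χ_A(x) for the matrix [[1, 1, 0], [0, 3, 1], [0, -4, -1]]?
xI - A = [[x - 1, -1, 0], [0, x - 3, -1], [0, 4, x + 1]].

Expanding det(xI - A) along the first row:
det(xI - A) = + (x - 1)·det([[x - 3, -1], [4, x + 1]]) - (-1)·det([[0, -1], [0, x + 1]]) + (0)·det([[0, x - 3], [0, 4]]).

Evaluating gives χ_A(x) = x^3 - 3x^2 + 3x - 1 = (x - 1)^3.

χ_A(x) = (x - 1)^3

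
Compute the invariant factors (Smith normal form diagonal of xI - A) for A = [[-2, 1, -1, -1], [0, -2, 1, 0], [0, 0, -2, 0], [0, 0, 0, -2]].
The Jordan structure of A has elementary divisors (x + 2)^3, (x + 2). Arranging the block sizes at each eigenvalue in decreasing order and taking row products gives the invariant factors.

Invariant factors (smallest first, each dividing the next): x + 2, (x + 2)^3.

Check: the last factor (x + 2)^3 is the minimal polynomial, and the product (x + 2)^4 is the characteristic polynomial.

x + 2, (x + 2)^3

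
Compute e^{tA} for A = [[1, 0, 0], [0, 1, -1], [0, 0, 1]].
A has Jordan form J = [[1, 1, 0], [0, 1, 0], [0, 0, 1]] with A = PJP^{-1}, so e^{tA} = P e^{tJ} P^{-1}.

For a Jordan block J_k(λ), e^{tJ_k(λ)} = e^{λt} · (I + tN + t^2 N^2/2! + ... + t^{k-1} N^{k-1}/(k-1)!) where N is the nilpotent superdiagonal part.

Assembling the blocks and conjugating back gives the entries of e^{tA} as shown above.

e^{tA} = [[e^{t}, 0, 0], [0, e^{t}, -t*e^{t}], [0, 0, e^{t}]]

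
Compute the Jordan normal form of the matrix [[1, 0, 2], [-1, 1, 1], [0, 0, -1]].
J = [[-1, 0, 0], [0, 1, 1], [0, 0, 1]]

The characteristic polynomial is det(xI - A) = (x - 1)^2(x + 1), so the eigenvalues are -1 (algebraic multiplicity 1), 1 (algebraic multiplicity 2).

For λ = -1: algebraic multiplicity 1 gives one 1×1 block.

For λ = 1: rank(A - I) = 2, rank((A - I)^2) = 1. The eigenspace has dimension 3 - 2 = 1, so there is 1 Jordan block; the rank sequence gives block sizes [2].

Assembling the blocks gives the Jordan form J above.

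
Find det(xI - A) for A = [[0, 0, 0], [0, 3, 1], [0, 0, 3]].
xI - A = [[x, 0, 0], [0, x - 3, -1], [0, 0, x - 3]].

Expanding det(xI - A) along the first row:
det(xI - A) = + (x)·det([[x - 3, -1], [0, x - 3]]) - (0)·det([[0, -1], [0, x - 3]]) + (0)·det([[0, x - 3], [0, 0]]).

Evaluating gives χ_A(x) = x^3 - 6x^2 + 9x = x(x - 3)^2.

χ_A(x) = x(x - 3)^2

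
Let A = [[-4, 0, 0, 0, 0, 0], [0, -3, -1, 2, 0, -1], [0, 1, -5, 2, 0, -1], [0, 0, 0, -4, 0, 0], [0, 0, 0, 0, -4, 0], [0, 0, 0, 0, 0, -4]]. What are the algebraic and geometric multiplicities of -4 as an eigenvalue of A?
algebraic multiplicity 6, geometric multiplicity 5

The characteristic polynomial is (x + 4)^6, so the factor x + 4 appears with exponent 6: the algebraic multiplicity is 6.

rank(A + 4I) = 1, so the eigenspace has dimension 6 - 1 = 5: the geometric multiplicity is 5.

Since 5 < 6, A is not diagonalizable.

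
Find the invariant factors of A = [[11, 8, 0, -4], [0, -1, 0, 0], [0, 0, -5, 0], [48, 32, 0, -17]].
The Jordan structure of A has elementary divisors (x + 5), (x + 5), (x + 1), (x + 1). Arranging the block sizes at each eigenvalue in decreasing order and taking row products gives the invariant factors.

Invariant factors (smallest first, each dividing the next): (x + 1)(x + 5), (x + 1)(x + 5).

Check: the last factor (x + 1)(x + 5) is the minimal polynomial, and the product (x + 1)^2(x + 5)^2 is the characteristic polynomial.

(x + 1)(x + 5), (x + 1)(x + 5)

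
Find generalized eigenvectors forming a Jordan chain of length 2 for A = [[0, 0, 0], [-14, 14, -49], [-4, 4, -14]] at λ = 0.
v_1 = [[0, 3, 1]]^T, v_2 = [[0, -7, -2]]^T

We seek v_1 ∈ ker(A^2) \ ker(A), then set v_{i+1} = A v_i.

One such chain is v_1 = [[0, 3, 1]]^T, v_2 = [[0, -7, -2]]^T. Check: A v_2 = [[0, 0, 0]]^T = 0.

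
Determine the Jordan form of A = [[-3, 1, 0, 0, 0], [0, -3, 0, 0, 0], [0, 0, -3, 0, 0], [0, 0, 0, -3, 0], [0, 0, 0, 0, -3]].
J = [[-3, 1, 0, 0, 0], [0, -3, 0, 0, 0], [0, 0, -3, 0, 0], [0, 0, 0, -3, 0], [0, 0, 0, 0, -3]]

The characteristic polynomial is det(xI - A) = (x + 3)^5, so the eigenvalues are -3 (algebraic multiplicity 5).

For λ = -3: rank(A + 3I) = 1, rank((A + 3I)^2) = 0. The eigenspace has dimension 5 - 1 = 4, so there are 4 Jordan blocks; the rank sequence gives block sizes [2, 1, 1, 1].

Assembling the blocks gives the Jordan form J above.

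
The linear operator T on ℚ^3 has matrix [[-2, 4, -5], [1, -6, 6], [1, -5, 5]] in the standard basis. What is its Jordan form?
J = [[-1, 1, 0], [0, -1, 1], [0, 0, -1]]

The characteristic polynomial is det(xI - A) = (x + 1)^3, so the eigenvalues are -1 (algebraic multiplicity 3).

For λ = -1: rank(A + I) = 2, rank((A + I)^2) = 1, rank((A + I)^3) = 0. The eigenspace has dimension 3 - 2 = 1, so there is 1 Jordan block; the rank sequence gives block sizes [3].

Assembling the blocks gives the Jordan form J above.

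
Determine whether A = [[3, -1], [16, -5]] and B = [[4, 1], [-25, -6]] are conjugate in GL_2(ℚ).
Two matrices over a field are similar if and only if they have the same invariant factors.

Both A and B have characteristic polynomial (x + 1)^2 and minimal polynomial (x + 1)^2. Computing further, both have invariant factors (x + 1)^2. Hence A and B are similar.

Yes.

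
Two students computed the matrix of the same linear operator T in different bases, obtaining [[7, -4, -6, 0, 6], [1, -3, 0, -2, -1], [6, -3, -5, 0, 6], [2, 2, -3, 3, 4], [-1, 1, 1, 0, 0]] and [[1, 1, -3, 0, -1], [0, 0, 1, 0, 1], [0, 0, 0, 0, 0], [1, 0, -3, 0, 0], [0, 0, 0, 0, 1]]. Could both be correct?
Two matrices over a field are similar if and only if they have the same invariant factors.

Both A and B have characteristic polynomial x^3(x - 1)^2 and minimal polynomial x^3(x - 1). Computing further, both have invariant factors x - 1, x^3(x - 1). Hence A and B are similar.

Yes.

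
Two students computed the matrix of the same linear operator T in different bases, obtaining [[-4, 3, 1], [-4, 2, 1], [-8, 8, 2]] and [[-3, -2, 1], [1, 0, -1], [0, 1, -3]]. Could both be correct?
trace(A) = 0 but trace(B) = -6. The trace is a similarity invariant, so A and B are not similar.

No.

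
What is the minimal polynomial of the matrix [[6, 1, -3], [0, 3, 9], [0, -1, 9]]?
m_A(x) = (x - 6)^2

The characteristic polynomial factors as (x - 6)^3. The minimal polynomial is ∏(x - λ)^{k_λ} where k_λ is the size of the largest Jordan block at λ.

For λ = 6: rank(A - 6I) = 1, and the largest Jordan block has size 2 (the smallest k with rank((A - 6I)^k) = rank((A - 6I)^(k+1))).

So m_A(x) = (x - 6)^2.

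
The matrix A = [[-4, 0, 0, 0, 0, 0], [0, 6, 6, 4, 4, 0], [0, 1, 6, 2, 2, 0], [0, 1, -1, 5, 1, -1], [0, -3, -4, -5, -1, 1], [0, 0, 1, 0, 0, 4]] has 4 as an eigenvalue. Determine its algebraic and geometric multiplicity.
algebraic multiplicity 5, geometric multiplicity 2

The characteristic polynomial is (x - 4)^5(x + 4), so the factor x - 4 appears with exponent 5: the algebraic multiplicity is 5.

rank(A - 4I) = 4, so the eigenspace has dimension 6 - 4 = 2: the geometric multiplicity is 2.

Since 2 < 5, A is not diagonalizable.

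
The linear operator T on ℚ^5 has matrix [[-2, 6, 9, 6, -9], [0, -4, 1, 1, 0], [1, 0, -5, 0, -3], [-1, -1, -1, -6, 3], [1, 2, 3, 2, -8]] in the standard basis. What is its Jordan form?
The characteristic polynomial is det(xI - A) = (x + 5)^5, so the eigenvalues are -5 (algebraic multiplicity 5).

For λ = -5: rank(A + 5I) = 3, rank((A + 5I)^2) = 1, rank((A + 5I)^3) = 0. The eigenspace has dimension 5 - 3 = 2, so there are 2 Jordan blocks; the rank sequence gives block sizes [3, 2].

Assembling the blocks gives the Jordan form J above.

J = [[-5, 1, 0, 0, 0], [0, -5, 1, 0, 0], [0, 0, -5, 0, 0], [0, 0, 0, -5, 1], [0, 0, 0, 0, -5]]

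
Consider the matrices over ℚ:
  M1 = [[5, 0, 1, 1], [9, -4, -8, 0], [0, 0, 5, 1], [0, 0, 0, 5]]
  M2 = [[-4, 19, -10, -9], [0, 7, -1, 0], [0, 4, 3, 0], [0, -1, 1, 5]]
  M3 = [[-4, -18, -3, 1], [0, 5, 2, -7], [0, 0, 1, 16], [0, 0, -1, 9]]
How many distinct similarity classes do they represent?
Characteristic polynomials: χ_{M1} = (x - 5)^3(x + 4), χ_{M2} = (x - 5)^3(x + 4), χ_{M3} = (x - 5)^3(x + 4).

{M1, M2, M3}: invariant factors (x - 5)^3(x + 4).

Matrices are similar if and only if their invariant-factor lists agree; the partition into similarity classes is {M1, M2, M3}.

1 class: {M1, M2, M3}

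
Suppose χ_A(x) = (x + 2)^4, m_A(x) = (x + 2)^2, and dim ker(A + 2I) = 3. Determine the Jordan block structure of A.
Jordan blocks: (-2, 2), (-2, 1), (-2, 1)

λ = -2: algebraic multiplicity 4 (exponent in χ_A), largest block size 2 (exponent in m_A), 3 blocks (geometric multiplicity). These force block sizes [2, 1, 1].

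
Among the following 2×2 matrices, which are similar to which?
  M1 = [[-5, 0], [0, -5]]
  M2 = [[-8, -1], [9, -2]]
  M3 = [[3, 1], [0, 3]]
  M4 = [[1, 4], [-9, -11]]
Characteristic polynomials: χ_{M1} = (x + 5)^2, χ_{M2} = (x + 5)^2, χ_{M3} = (x - 3)^2, χ_{M4} = (x + 5)^2.

{M1}: invariant factors x + 5, x + 5.

{M2, M4}: invariant factors (x + 5)^2.

{M3}: invariant factors (x - 3)^2.

Matrices are similar if and only if their invariant-factor lists agree; the partition into similarity classes is {M1}, {M2, M4}, {M3}.

3 classes: {M1}, {M2, M4}, {M3}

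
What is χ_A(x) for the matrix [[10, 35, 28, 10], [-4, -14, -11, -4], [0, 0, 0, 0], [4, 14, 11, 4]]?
χ_A(x) = x^4

xI - A = [[x - 10, -35, -28, -10], [4, x + 14, 11, 4], [0, 0, x, 0], [-4, -14, -11, x - 4]].

Expanding det(xI - A) along the first row:
det(xI - A) = + (x - 10)·det([[x + 14, 11, 4], [0, x, 0], [-14, -11, x - 4]]) - (-35)·det([[4, 11, 4], [0, x, 0], [-4, -11, x - 4]]) + (-28)·det([[4, x + 14, 4], [0, 0, 0], [-4, -14, x - 4]]) - (-10)·det([[4, x + 14, 11], [0, 0, x], [-4, -14, -11]]).

Evaluating gives χ_A(x) = x^4.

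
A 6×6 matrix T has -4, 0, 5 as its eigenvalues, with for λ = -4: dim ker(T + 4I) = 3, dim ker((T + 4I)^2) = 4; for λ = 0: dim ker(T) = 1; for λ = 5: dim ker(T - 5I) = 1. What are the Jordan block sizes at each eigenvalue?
λ = -4: successive nullity increments [3, 1] count blocks of size ≥ k; block sizes are [2, 1, 1].
λ = 0: successive nullity increments [1] count blocks of size ≥ k; block sizes are [1].
λ = 5: successive nullity increments [1] count blocks of size ≥ k; block sizes are [1].

Jordan blocks: (-4, 2), (-4, 1), (-4, 1), (0, 1), (5, 1)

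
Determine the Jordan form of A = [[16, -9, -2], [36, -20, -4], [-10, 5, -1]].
J = [[-2, 1, 0], [0, -2, 0], [0, 0, -1]]

The characteristic polynomial is det(xI - A) = (x + 1)(x + 2)^2, so the eigenvalues are -2 (algebraic multiplicity 2), -1 (algebraic multiplicity 1).

For λ = -2: rank(A + 2I) = 2, rank((A + 2I)^2) = 1. The eigenspace has dimension 3 - 2 = 1, so there is 1 Jordan block; the rank sequence gives block sizes [2].

For λ = -1: algebraic multiplicity 1 gives one 1×1 block.

Assembling the blocks gives the Jordan form J above.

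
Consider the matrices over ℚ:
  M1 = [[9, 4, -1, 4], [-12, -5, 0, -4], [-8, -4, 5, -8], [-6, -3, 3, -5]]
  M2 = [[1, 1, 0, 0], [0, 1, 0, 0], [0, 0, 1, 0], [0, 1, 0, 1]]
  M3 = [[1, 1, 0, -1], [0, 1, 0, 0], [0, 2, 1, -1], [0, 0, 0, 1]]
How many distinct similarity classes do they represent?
Characteristic polynomials: χ_{M1} = (x - 1)^4, χ_{M2} = (x - 1)^4, χ_{M3} = (x - 1)^4.

{M1, M3}: invariant factors (x - 1)^2, (x - 1)^2.

{M2}: invariant factors x - 1, x - 1, (x - 1)^2.

Matrices are similar if and only if their invariant-factor lists agree; the partition into similarity classes is {M1, M3}, {M2}.

2 classes: {M1, M3}, {M2}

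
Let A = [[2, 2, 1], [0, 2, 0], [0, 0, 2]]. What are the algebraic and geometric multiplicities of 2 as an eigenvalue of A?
algebraic multiplicity 3, geometric multiplicity 2

The characteristic polynomial is (x - 2)^3, so the factor x - 2 appears with exponent 3: the algebraic multiplicity is 3.

rank(A - 2I) = 1, so the eigenspace has dimension 3 - 1 = 2: the geometric multiplicity is 2.

Since 2 < 3, A is not diagonalizable.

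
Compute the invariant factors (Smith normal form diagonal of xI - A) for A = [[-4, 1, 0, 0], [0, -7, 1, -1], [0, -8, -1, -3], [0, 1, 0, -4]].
The Jordan structure of A has elementary divisors (x + 4)^3, (x + 4). Arranging the block sizes at each eigenvalue in decreasing order and taking row products gives the invariant factors.

Invariant factors (smallest first, each dividing the next): x + 4, (x + 4)^3.

Check: the last factor (x + 4)^3 is the minimal polynomial, and the product (x + 4)^4 is the characteristic polynomial.

x + 4, (x + 4)^3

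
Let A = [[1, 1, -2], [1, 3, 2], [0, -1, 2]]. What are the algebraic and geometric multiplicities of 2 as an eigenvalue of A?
algebraic multiplicity 3, geometric multiplicity 1

The characteristic polynomial is (x - 2)^3, so the factor x - 2 appears with exponent 3: the algebraic multiplicity is 3.

rank(A - 2I) = 2, so the eigenspace has dimension 3 - 2 = 1: the geometric multiplicity is 1.

Since 1 < 3, A is not diagonalizable.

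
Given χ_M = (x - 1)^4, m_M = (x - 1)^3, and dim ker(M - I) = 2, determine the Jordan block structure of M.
λ = 1: algebraic multiplicity 4 (exponent in χ_M), largest block size 3 (exponent in m_M), 2 blocks (geometric multiplicity). These force block sizes [3, 1].

Jordan blocks: (1, 3), (1, 1)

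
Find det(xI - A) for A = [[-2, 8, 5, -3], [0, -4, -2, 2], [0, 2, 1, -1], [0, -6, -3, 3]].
χ_A(x) = x^3(x + 2)

xI - A = [[x + 2, -8, -5, 3], [0, x + 4, 2, -2], [0, -2, x - 1, 1], [0, 6, 3, x - 3]].

Expanding det(xI - A) along the first row:
det(xI - A) = + (x + 2)·det([[x + 4, 2, -2], [-2, x - 1, 1], [6, 3, x - 3]]) - (-8)·det([[0, 2, -2], [0, x - 1, 1], [0, 3, x - 3]]) + (-5)·det([[0, x + 4, -2], [0, -2, 1], [0, 6, x - 3]]) - (3)·det([[0, x + 4, 2], [0, -2, x - 1], [0, 6, 3]]).

Evaluating gives χ_A(x) = x^4 + 2x^3 = x^3(x + 2).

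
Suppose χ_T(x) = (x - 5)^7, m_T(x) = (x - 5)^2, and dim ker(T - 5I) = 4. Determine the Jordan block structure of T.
Jordan blocks: (5, 2), (5, 2), (5, 2), (5, 1)

λ = 5: algebraic multiplicity 7 (exponent in χ_T), largest block size 2 (exponent in m_T), 4 blocks (geometric multiplicity). These force block sizes [2, 2, 2, 1].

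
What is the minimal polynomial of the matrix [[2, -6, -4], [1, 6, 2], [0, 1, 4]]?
m_A(x) = (x - 4)^3

The characteristic polynomial factors as (x - 4)^3. The minimal polynomial is ∏(x - λ)^{k_λ} where k_λ is the size of the largest Jordan block at λ.

For λ = 4: rank(A - 4I) = 2, and the largest Jordan block has size 3 (the smallest k with rank((A - 4I)^k) = rank((A - 4I)^(k+1))).

So m_A(x) = (x - 4)^3.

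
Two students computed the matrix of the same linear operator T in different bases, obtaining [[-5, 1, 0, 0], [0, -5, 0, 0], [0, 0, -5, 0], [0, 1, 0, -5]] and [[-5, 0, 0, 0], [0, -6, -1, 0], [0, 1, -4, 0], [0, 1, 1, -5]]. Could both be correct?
Two matrices over a field are similar if and only if they have the same invariant factors.

Both A and B have characteristic polynomial (x + 5)^4 and minimal polynomial (x + 5)^2. Computing further, both have invariant factors x + 5, x + 5, (x + 5)^2. Hence A and B are similar.

Yes.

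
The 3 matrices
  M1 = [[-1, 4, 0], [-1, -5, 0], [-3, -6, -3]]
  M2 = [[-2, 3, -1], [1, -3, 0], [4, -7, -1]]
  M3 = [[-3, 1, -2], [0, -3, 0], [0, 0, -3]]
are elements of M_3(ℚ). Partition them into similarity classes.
2 classes: {M1, M3}, {M2}

Characteristic polynomials: χ_{M1} = (x + 3)^3, χ_{M2} = (x + 2)^3, χ_{M3} = (x + 3)^3.

{M1, M3}: invariant factors x + 3, (x + 3)^2.

{M2}: invariant factors (x + 2)^3.

Matrices are similar if and only if their invariant-factor lists agree; the partition into similarity classes is {M1, M3}, {M2}.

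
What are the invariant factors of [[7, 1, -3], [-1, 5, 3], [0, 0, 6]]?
x - 6, (x - 6)^2

The Jordan structure of A has elementary divisors (x - 6)^2, (x - 6). Arranging the block sizes at each eigenvalue in decreasing order and taking row products gives the invariant factors.

Invariant factors (smallest first, each dividing the next): x - 6, (x - 6)^2.

Check: the last factor (x - 6)^2 is the minimal polynomial, and the product (x - 6)^3 is the characteristic polynomial.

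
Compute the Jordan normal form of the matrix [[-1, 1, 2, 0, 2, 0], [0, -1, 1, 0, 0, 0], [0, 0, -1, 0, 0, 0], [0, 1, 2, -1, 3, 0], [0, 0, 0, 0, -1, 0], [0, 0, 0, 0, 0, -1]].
J = [[-1, 1, 0, 0, 0, 0], [0, -1, 1, 0, 0, 0], [0, 0, -1, 0, 0, 0], [0, 0, 0, -1, 1, 0], [0, 0, 0, 0, -1, 0], [0, 0, 0, 0, 0, -1]]

The characteristic polynomial is det(xI - A) = (x + 1)^6, so the eigenvalues are -1 (algebraic multiplicity 6).

For λ = -1: rank(A + I) = 3, rank((A + I)^2) = 1, rank((A + I)^3) = 0. The eigenspace has dimension 6 - 3 = 3, so there are 3 Jordan blocks; the rank sequence gives block sizes [3, 2, 1].

Assembling the blocks gives the Jordan form J above.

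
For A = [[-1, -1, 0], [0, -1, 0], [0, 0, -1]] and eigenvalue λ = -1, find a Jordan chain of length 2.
We seek v_1 ∈ ker((A + I)^2) \ ker(A + I), then set v_{i+1} = (A + I) v_i.

One such chain is v_1 = [[0, 1, -1]]^T, v_2 = [[-1, 0, 0]]^T. Check: (A + I) v_2 = [[0, 0, 0]]^T = 0.

v_1 = [[0, 1, -1]]^T, v_2 = [[-1, 0, 0]]^T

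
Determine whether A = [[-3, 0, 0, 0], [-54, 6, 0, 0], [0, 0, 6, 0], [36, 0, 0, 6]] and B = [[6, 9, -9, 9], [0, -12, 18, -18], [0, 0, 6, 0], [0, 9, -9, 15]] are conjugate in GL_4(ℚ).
Yes.

Two matrices over a field are similar if and only if they have the same invariant factors.

Both A and B have characteristic polynomial (x - 6)^3(x + 3) and minimal polynomial (x - 6)(x + 3). Computing further, both have invariant factors x - 6, x - 6, (x - 6)(x + 3). Hence A and B are similar.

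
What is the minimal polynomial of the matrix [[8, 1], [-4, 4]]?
The characteristic polynomial factors as (x - 6)^2. The minimal polynomial is ∏(x - λ)^{k_λ} where k_λ is the size of the largest Jordan block at λ.

For λ = 6: rank(A - 6I) = 1, and the largest Jordan block has size 2 (the smallest k with rank((A - 6I)^k) = rank((A - 6I)^(k+1))).

So m_A(x) = (x - 6)^2.

m_A(x) = (x - 6)^2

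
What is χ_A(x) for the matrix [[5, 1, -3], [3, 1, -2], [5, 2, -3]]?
xI - A = [[x - 5, -1, 3], [-3, x - 1, 2], [-5, -2, x + 3]].

Expanding det(xI - A) along the first row:
det(xI - A) = + (x - 5)·det([[x - 1, 2], [-2, x + 3]]) - (-1)·det([[-3, 2], [-5, x + 3]]) + (3)·det([[-3, x - 1], [-5, -2]]).

Evaluating gives χ_A(x) = x^3 - 3x^2 + 3x - 1 = (x - 1)^3.

χ_A(x) = (x - 1)^3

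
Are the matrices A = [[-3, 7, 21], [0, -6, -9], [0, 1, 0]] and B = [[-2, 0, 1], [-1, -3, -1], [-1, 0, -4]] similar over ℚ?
Yes.

Two matrices over a field are similar if and only if they have the same invariant factors.

Both A and B have characteristic polynomial (x + 3)^3 and minimal polynomial (x + 3)^2. Computing further, both have invariant factors x + 3, (x + 3)^2. Hence A and B are similar.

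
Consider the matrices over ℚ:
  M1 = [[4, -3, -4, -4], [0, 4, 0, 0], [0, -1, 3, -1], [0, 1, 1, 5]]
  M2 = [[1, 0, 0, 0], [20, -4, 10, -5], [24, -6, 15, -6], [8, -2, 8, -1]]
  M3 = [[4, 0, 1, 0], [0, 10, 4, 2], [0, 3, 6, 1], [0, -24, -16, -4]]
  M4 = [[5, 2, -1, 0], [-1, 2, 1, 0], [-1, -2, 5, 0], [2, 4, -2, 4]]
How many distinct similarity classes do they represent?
4 classes: {M1}, {M2}, {M3}, {M4}

Characteristic polynomials: χ_{M1} = (x - 4)^4, χ_{M2} = (x - 6)(x - 3)(x - 1)^2, χ_{M3} = (x - 4)^4, χ_{M4} = (x - 4)^4.

{M1}: invariant factors (x - 4)^2, (x - 4)^2.

{M2}: invariant factors x - 1, (x - 6)(x - 3)(x - 1).

{M3}: invariant factors x - 4, (x - 4)^3.

{M4}: invariant factors x - 4, x - 4, (x - 4)^2.

Matrices are similar if and only if their invariant-factor lists agree; the partition into similarity classes is {M1}, {M2}, {M3}, {M4}.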